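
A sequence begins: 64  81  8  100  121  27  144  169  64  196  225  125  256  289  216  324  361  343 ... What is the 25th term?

Reading positions in blocks of 3 reveals the pattern AAB — 2 tracks woven together.
Track A: 64, 81, 100, 121, 144, 169, 196, 225, 256, 289, 324, 361. Consecutive squares n² from n = 8.
Track B: 8, 27, 64, 125, 216, 343. Perfect cubes starting at 2³.
Term 25 comes from track A (its 17th entry): 576.

576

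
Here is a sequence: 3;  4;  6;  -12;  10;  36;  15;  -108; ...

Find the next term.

Taking every 2nd term gives 2 separate tracks.
Track A is 3, 6, 10, 15, which is the triangular numbers T_2, T_3, ….
Track B is 4, -12, 36, -108, which is a geometric progression (common ratio -3).
Position 9 → track A, term 5 = 21.

21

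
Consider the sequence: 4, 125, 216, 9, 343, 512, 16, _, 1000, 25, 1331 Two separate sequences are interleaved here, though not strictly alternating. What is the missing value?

Reading positions in blocks of 3 reveals the pattern ABB — 2 tracks woven together.
Track A is 4, 9, 16, 25, which is perfect squares starting at 2².
Track B is 125, 216, 343, 512, ?, 1000, 1331, which is the cubes 5³, 6³, 7³, ….
So the missing entry in track B is 729.

729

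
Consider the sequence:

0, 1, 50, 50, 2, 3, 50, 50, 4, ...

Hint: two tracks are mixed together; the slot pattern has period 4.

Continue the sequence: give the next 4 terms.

5, 50, 50, 6

Reading positions in blocks of 4 reveals the pattern AABB — 2 tracks woven together.
Subsequence A: 0, 1, 2, 3, 4. Linear: a_n = -1 + n.
Subsequence B: 50, 50, 50, 50. Always 50.
The 10th slot belongs to subsequence A; its 6th term is 5.
Position 11 falls in subsequence B as its term 5, giving 50.
Term 12 comes from subsequence B (its 6th entry): 50.
Position 13 → subsequence A, term 7 = 6.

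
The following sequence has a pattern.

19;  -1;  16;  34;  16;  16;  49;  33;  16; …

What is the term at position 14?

67

Read the sequence 3 terms at a time; column i is its own pattern.
Subsequence A = 19, 34, 49: adding 15 each time.
Subsequence B = -1, 16, 33: linear: a_n = -18 + 17·n.
Subsequence C = 16, 16, 16: always 16.
Position 14 → subsequence B, term 5 = 67.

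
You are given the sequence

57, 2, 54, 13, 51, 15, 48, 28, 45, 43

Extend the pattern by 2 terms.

42, 71

Split by position mod 2 into 2 tracks.
Stream A: 57, 54, 51, 48, 45 (arithmetic with common difference −3).
Stream B: 2, 13, 15, 28, 43 (a Fibonacci-like recurrence a_n = a_{n-1} + a_{n-2}).
Position 11 → stream A, term 6 = 42.
The 12th slot belongs to stream B; its 6th term is 71.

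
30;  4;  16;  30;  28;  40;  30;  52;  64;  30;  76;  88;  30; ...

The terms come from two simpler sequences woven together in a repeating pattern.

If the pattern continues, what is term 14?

The slot pattern repeats as ABB (period 3), so there are 2 interleaved tracks.
Stream A: 30, 30, 30, 30, 30 — constant 30.
Stream B: 4, 16, 28, 40, 52, 64, 76, 88 — arithmetic with common difference +12.
Position 14 → stream B, term 9 = 100.

100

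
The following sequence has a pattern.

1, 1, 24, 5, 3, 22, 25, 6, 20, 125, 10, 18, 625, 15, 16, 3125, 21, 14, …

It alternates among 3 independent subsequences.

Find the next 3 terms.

15625, 28, 12

Read the sequence 3 terms at a time; column i is its own pattern.
Track A is 1, 5, 25, 125, 625, 3125, which is powers 5^0, 5^1, 5^2, ….
Track B is 1, 3, 6, 10, 15, 21, which is triangular numbers n(n+1)/2 for n = 1, 2, ….
Track C is 24, 22, 20, 18, 16, 14, which is arithmetic, step −2.
Term 19 comes from track A (its 7th entry): 15625.
Position 20 → track B, term 7 = 28.
Position 21 falls in track C as its term 7, giving 12.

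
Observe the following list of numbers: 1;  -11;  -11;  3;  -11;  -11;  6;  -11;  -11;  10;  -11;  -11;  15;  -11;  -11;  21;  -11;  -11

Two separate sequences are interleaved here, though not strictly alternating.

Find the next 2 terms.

28, -11

Reading positions in blocks of 3 reveals the pattern ABB — 2 tracks woven together.
Track A: 1, 3, 6, 10, 15, 21 (triangular numbers n(n+1)/2 for n = 1, 2, …).
Track B: -11, -11, -11, -11, -11, -11, -11, -11, -11, -11, -11, -11 (always -11).
Position 19 falls in track A as its term 7, giving 28.
The 20th slot belongs to track B; its 13th term is -11.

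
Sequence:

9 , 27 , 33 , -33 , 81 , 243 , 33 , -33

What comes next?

729

Reading positions in blocks of 4 reveals the pattern AABB — 2 tracks woven together.
Track A = 9, 27, 81, 243: powers of 3.
Track B = 33, -33, 33, -33: oscillating between 33 and -33.
Position 9 falls in track A as its term 5, giving 729.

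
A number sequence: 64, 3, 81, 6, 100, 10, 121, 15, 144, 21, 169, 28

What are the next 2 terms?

Positions 1, 3, 5, … form one subsequence and positions 2, 4, 6, … form another.
Subsequence A = 64, 81, 100, 121, 144, 169: perfect squares starting at 8².
Subsequence B = 3, 6, 10, 15, 21, 28: triangular numbers n(n+1)/2 for n = 2, 3, ….
The 13th slot belongs to subsequence A; its 7th term is 196.
Term 14 comes from subsequence B (its 7th entry): 36.

196, 36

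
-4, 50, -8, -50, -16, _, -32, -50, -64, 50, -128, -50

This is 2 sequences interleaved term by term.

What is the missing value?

50

Split by position mod 2 into 2 tracks.
Stream A is -4, -8, -16, -32, -64, -128, which is multiplying by 2 each time.
Stream B is 50, -50, ?, -50, 50, -50, which is the oscillation 50·(−1)^(n+1).
Filling stream B at index 3 by its rule yields 50.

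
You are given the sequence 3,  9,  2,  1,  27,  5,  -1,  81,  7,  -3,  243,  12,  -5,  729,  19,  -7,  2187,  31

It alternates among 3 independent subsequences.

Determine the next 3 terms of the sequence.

-9, 6561, 50

The terms cycle through 3 interleaved subsequences.
Track A is 3, 1, -1, -3, -5, -7, which is arithmetic, step −2.
Track B is 9, 27, 81, 243, 729, 2187, which is a geometric progression (common ratio 3).
Track C is 2, 5, 7, 12, 19, 31, which is Fibonacci-style (each term is the sum of the two before it).
Position 19 falls in track A as its term 7, giving -9.
Term 20 comes from track B (its 7th entry): 6561.
Position 21 falls in track C as its term 7, giving 50.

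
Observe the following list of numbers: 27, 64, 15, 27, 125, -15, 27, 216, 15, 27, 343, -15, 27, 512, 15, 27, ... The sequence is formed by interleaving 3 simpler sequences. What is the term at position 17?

729

The terms cycle through 3 interleaved subsequences.
Stream A = 27, 27, 27, 27, 27, 27: always 27.
Stream B = 64, 125, 216, 343, 512: consecutive cubes n³ from n = 4.
Stream C = 15, -15, 15, -15, 15: oscillating between 15 and -15.
Position 17 falls in stream B as its term 6, giving 729.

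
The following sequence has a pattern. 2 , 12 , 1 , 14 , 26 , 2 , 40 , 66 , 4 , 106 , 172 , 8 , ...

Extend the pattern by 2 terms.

278, 450

Reading positions in blocks of 3 reveals the pattern AAB — 2 tracks woven together.
Track A: 2, 12, 14, 26, 40, 66, 106, 172 — a Fibonacci-like recurrence a_n = a_{n-1} + a_{n-2}.
Track B: 1, 2, 4, 8 — successive powers of 2.
Position 13 → track A, term 9 = 278.
Position 14 falls in track A as its term 10, giving 450.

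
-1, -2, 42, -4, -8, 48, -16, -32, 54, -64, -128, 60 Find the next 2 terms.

-256, -512

Reading positions in blocks of 3 reveals the pattern AAB — 2 tracks woven together.
Track A: -1, -2, -4, -8, -16, -32, -64, -128 (geometric with ratio 2).
Track B: 42, 48, 54, 60 (adding 6 each time).
Position 13 falls in track A as its term 9, giving -256.
Position 14 → track A, term 10 = -512.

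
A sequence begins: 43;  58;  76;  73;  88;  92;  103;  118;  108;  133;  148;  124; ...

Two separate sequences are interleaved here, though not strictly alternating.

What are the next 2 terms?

Reading positions in blocks of 3 reveals the pattern AAB — 2 tracks woven together.
Subsequence A: 43, 58, 73, 88, 103, 118, 133, 148. Arithmetic with common difference +15.
Subsequence B: 76, 92, 108, 124. Arithmetic with common difference +16.
The 13th slot belongs to subsequence A; its 9th term is 163.
The 14th slot belongs to subsequence A; its 10th term is 178.

163, 178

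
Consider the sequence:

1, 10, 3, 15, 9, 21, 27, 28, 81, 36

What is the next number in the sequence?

Split by position mod 2 into 2 tracks.
Stream A = 1, 3, 9, 27, 81: powers of 3.
Stream B = 10, 15, 21, 28, 36: the triangular numbers T_4, T_5, ….
Position 11 → stream A, term 6 = 243.

243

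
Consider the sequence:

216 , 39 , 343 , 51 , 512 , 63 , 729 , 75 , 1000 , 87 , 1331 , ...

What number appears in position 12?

99

Taking every 2nd term gives 2 separate tracks.
Track A: 216, 343, 512, 729, 1000, 1331 (the cubes 6³, 7³, 8³, …).
Track B: 39, 51, 63, 75, 87 (arithmetic with common difference +12).
Position 12 → track B, term 6 = 99.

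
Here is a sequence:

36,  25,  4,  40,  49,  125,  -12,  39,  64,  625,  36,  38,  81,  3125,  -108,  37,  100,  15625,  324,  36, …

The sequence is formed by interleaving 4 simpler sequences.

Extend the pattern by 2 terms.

The terms cycle through 4 interleaved subsequences.
Track A = 36, 49, 64, 81, 100: perfect squares starting at 6².
Track B = 25, 125, 625, 3125, 15625: powers of 5.
Track C = 4, -12, 36, -108, 324: a geometric progression (common ratio -3).
Track D = 40, 39, 38, 37, 36: subtracting 1 each time.
Position 21 → track A, term 6 = 121.
The 22nd slot belongs to track B; its 6th term is 78125.

121, 78125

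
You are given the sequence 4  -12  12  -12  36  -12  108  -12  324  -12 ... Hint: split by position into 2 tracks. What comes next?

Positions 1, 3, 5, … form one subsequence and positions 2, 4, 6, … form another.
Stream A = 4, 12, 36, 108, 324: multiplying by 3 each time.
Stream B = -12, -12, -12, -12, -12: always -12.
Position 11 falls in stream A as its term 6, giving 972.

972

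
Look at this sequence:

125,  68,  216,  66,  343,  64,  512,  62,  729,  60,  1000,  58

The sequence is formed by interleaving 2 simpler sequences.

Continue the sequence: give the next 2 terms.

1331, 56

Split by position mod 2 into 2 tracks.
Track A = 125, 216, 343, 512, 729, 1000: perfect cubes starting at 5³.
Track B = 68, 66, 64, 62, 60, 58: arithmetic, step −2.
The 13th slot belongs to track A; its 7th term is 1331.
Position 14 → track B, term 7 = 56.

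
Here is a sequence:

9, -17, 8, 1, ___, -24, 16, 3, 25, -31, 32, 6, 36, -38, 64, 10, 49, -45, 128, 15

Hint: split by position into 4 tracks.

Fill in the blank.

Read the sequence 4 terms at a time; column i is its own pattern.
Stream A = 9, ?, 25, 36, 49: consecutive squares n² from n = 3.
Stream B = -17, -24, -31, -38, -45: subtracting 7 each time.
Stream C = 8, 16, 32, 64, 128: powers 2^3, 2^4, 2^5, ….
Stream D = 1, 3, 6, 10, 15: triangular numbers n(n+1)/2 for n = 1, 2, ….
Stream A's pattern makes the blank 16.

16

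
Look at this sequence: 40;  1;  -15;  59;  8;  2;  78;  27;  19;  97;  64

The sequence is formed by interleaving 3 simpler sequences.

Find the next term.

36

Taking every 3rd term gives 3 separate tracks.
Track A is 40, 59, 78, 97, which is adding 19 each time.
Track B is 1, 8, 27, 64, which is consecutive cubes n³ from n = 1.
Track C is -15, 2, 19, which is linear: a_n = -32 + 17·n.
Position 12 falls in track C as its term 4, giving 36.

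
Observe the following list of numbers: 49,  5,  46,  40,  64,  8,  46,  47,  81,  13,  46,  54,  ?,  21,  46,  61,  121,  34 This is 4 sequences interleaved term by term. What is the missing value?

Split by position mod 4 into 4 tracks.
Track A: 49, 64, 81, ?, 121. Perfect squares starting at 7².
Track B: 5, 8, 13, 21, 34. A Fibonacci-like recurrence a_n = a_{n-1} + a_{n-2}.
Track C: 46, 46, 46, 46. Constant 46.
Track D: 40, 47, 54, 61. Adding 7 each time.
Filling track A at index 4 by its rule yields 100.

100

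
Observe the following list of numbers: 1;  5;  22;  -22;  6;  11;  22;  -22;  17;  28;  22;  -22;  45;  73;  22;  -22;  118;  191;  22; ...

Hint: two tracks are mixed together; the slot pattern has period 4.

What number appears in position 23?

22

Reading positions in blocks of 4 reveals the pattern AABB — 2 tracks woven together.
Stream A: 1, 5, 6, 11, 17, 28, 45, 73, 118, 191 (each term equals the sum of the previous two).
Stream B: 22, -22, 22, -22, 22, -22, 22, -22, 22 (alternating ±22).
Position 23 → stream B, term 11 = 22.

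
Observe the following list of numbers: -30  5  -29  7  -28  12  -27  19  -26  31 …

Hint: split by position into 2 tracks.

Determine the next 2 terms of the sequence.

-25, 50

Odd-indexed and even-indexed terms follow separate rules.
Track A is -30, -29, -28, -27, -26, which is linear: a_n = -31 + n.
Track B is 5, 7, 12, 19, 31, which is a Fibonacci-like recurrence a_n = a_{n-1} + a_{n-2}.
The 11th slot belongs to track A; its 6th term is -25.
Position 12 → track B, term 6 = 50.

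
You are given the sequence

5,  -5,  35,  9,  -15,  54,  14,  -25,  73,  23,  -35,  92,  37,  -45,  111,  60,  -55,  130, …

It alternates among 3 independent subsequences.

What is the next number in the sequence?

The terms cycle through 3 interleaved subsequences.
Stream A is 5, 9, 14, 23, 37, 60, which is a Fibonacci-like recurrence a_n = a_{n-1} + a_{n-2}.
Stream B is -5, -15, -25, -35, -45, -55, which is linear: a_n = 5 − 10·n.
Stream C is 35, 54, 73, 92, 111, 130, which is linear: a_n = 16 + 19·n.
Term 19 comes from stream A (its 7th entry): 97.

97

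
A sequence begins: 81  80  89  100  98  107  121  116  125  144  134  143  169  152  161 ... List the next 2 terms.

Positions follow the repeating pattern ABB; grouping by letter gives 2 tracks.
Stream A: 81, 100, 121, 144, 169 (perfect squares starting at 9²).
Stream B: 80, 89, 98, 107, 116, 125, 134, 143, 152, 161 (adding 9 each time).
Term 16 comes from stream A (its 6th entry): 196.
Term 17 comes from stream B (its 11th entry): 170.

196, 170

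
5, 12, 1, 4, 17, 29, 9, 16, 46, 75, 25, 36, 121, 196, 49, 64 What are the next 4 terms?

The slot pattern repeats as AABB (period 4), so there are 2 interleaved tracks.
Subsequence A: 5, 12, 17, 29, 46, 75, 121, 196 — each term equals the sum of the previous two.
Subsequence B: 1, 4, 9, 16, 25, 36, 49, 64 — the squares 1², 2², 3², ….
Position 17 falls in subsequence A as its term 9, giving 317.
Term 18 comes from subsequence A (its 10th entry): 513.
Term 19 comes from subsequence B (its 9th entry): 81.
Position 20 → subsequence B, term 10 = 100.

317, 513, 81, 100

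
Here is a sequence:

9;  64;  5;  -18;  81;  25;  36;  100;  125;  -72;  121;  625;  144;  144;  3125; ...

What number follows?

-288

Read the sequence 3 terms at a time; column i is its own pattern.
Subsequence A: 9, -18, 36, -72, 144 (multiplying by -2 each time).
Subsequence B: 64, 81, 100, 121, 144 (consecutive squares n² from n = 8).
Subsequence C: 5, 25, 125, 625, 3125 (powers of 5).
Term 16 comes from subsequence A (its 6th entry): -288.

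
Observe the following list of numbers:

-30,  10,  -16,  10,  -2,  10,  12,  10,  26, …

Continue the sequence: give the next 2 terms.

10, 40

The terms cycle through 2 interleaved subsequences.
Stream A: -30, -16, -2, 12, 26. Arithmetic with common difference +14.
Stream B: 10, 10, 10, 10. Always 10.
Position 10 falls in stream B as its term 5, giving 10.
The 11th slot belongs to stream A; its 6th term is 40.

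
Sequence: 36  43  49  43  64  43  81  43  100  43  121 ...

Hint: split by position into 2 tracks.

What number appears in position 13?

Split by position mod 2 into 2 tracks.
Track A: 36, 49, 64, 81, 100, 121. Consecutive squares n² from n = 6.
Track B: 43, 43, 43, 43, 43. Always 43.
The 13th slot belongs to track A; its 7th term is 144.

144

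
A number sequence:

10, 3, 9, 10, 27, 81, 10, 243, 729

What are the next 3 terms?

10, 2187, 6561

Reading positions in blocks of 3 reveals the pattern ABB — 2 tracks woven together.
Subsequence A is 10, 10, 10, which is constant 10.
Subsequence B is 3, 9, 27, 81, 243, 729, which is powers 3^1, 3^2, 3^3, ….
Position 10 falls in subsequence A as its term 4, giving 10.
Position 11 → subsequence B, term 7 = 2187.
Position 12 falls in subsequence B as its term 8, giving 6561.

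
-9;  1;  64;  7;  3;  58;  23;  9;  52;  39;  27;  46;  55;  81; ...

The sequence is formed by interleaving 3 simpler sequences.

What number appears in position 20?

Split by position mod 3: positions 1, 4, 7, … form one track, and each other residue class forms its own.
Subsequence A: -9, 7, 23, 39, 55 — arithmetic, step +16.
Subsequence B: 1, 3, 9, 27, 81 — powers of 3.
Subsequence C: 64, 58, 52, 46 — subtracting 6 each time.
Position 20 falls in subsequence B as its term 7, giving 729.

729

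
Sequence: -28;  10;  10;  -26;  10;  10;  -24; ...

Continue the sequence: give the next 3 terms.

Reading positions in blocks of 3 reveals the pattern ABB — 2 tracks woven together.
Track A = -28, -26, -24: arithmetic, step +2.
Track B = 10, 10, 10, 10: the constant sequence 10.
Position 8 → track B, term 5 = 10.
The 9th slot belongs to track B; its 6th term is 10.
Term 10 comes from track A (its 4th entry): -22.

10, 10, -22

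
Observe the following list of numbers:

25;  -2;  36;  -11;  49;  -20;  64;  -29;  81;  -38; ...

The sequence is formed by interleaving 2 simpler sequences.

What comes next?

Taking every 2nd term gives 2 separate tracks.
Track A: 25, 36, 49, 64, 81. Consecutive squares n² from n = 5.
Track B: -2, -11, -20, -29, -38. Arithmetic with common difference −9.
Position 11 falls in track A as its term 6, giving 100.

100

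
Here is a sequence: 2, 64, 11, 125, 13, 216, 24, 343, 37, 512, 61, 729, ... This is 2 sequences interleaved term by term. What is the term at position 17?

257

Split by position mod 2 into 2 tracks.
Track A: 2, 11, 13, 24, 37, 61 (Fibonacci-style (each term is the sum of the two before it)).
Track B: 64, 125, 216, 343, 512, 729 (perfect cubes starting at 4³).
Term 17 comes from track A (its 9th entry): 257.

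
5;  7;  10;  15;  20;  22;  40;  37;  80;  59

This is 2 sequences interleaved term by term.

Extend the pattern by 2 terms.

160, 96

Odd-indexed and even-indexed terms follow separate rules.
Track A: 5, 10, 20, 40, 80 — multiplying by 2 each time.
Track B: 7, 15, 22, 37, 59 — a Fibonacci-like recurrence a_n = a_{n-1} + a_{n-2}.
Term 11 comes from track A (its 6th entry): 160.
The 12th slot belongs to track B; its 6th term is 96.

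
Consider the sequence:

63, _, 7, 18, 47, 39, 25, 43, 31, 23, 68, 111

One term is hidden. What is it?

The slot pattern repeats as AABB (period 4), so there are 2 interleaved tracks.
Stream A = 63, ?, 47, 39, 31, 23: arithmetic with common difference −8.
Stream B = 7, 18, 25, 43, 68, 111: a Fibonacci-like recurrence a_n = a_{n-1} + a_{n-2}.
So the missing entry in stream A is 55.

55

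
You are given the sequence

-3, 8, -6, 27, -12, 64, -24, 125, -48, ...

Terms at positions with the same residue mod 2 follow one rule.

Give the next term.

The terms cycle through 2 interleaved subsequences.
Track A = -3, -6, -12, -24, -48: geometric with ratio 2.
Track B = 8, 27, 64, 125: perfect cubes starting at 2³.
The 10th slot belongs to track B; its 5th term is 216.

216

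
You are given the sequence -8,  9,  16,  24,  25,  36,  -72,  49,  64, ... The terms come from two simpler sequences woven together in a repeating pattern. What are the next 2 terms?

216, 81

Reading positions in blocks of 3 reveals the pattern ABB — 2 tracks woven together.
Track A: -8, 24, -72 — geometric, ×-3 each step.
Track B: 9, 16, 25, 36, 49, 64 — the squares 3², 4², 5², ….
Position 10 → track A, term 4 = 216.
The 11th slot belongs to track B; its 7th term is 81.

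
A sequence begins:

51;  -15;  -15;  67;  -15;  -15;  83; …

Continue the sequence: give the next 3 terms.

Positions follow the repeating pattern ABB; grouping by letter gives 2 tracks.
Track A: 51, 67, 83. Arithmetic with common difference +16.
Track B: -15, -15, -15, -15. Always -15.
Position 8 falls in track B as its term 5, giving -15.
The 9th slot belongs to track B; its 6th term is -15.
The 10th slot belongs to track A; its 4th term is 99.

-15, -15, 99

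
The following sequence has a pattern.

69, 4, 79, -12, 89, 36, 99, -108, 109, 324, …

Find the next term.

Odd-indexed and even-indexed terms follow separate rules.
Stream A is 69, 79, 89, 99, 109, which is adding 10 each time.
Stream B is 4, -12, 36, -108, 324, which is geometric, ×-3 each step.
The 11th slot belongs to stream A; its 6th term is 119.

119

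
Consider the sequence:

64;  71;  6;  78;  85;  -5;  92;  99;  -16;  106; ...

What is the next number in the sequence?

Reading positions in blocks of 3 reveals the pattern AAB — 2 tracks woven together.
Track A is 64, 71, 78, 85, 92, 99, 106, which is arithmetic, step +7.
Track B is 6, -5, -16, which is subtracting 11 each time.
Position 11 falls in track A as its term 8, giving 113.

113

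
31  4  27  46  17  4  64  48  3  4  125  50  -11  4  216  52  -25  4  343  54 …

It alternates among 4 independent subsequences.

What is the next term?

The terms cycle through 4 interleaved subsequences.
Track A: 31, 17, 3, -11, -25. Subtracting 14 each time.
Track B: 4, 4, 4, 4, 4. Constant 4.
Track C: 27, 64, 125, 216, 343. Perfect cubes starting at 3³.
Track D: 46, 48, 50, 52, 54. Arithmetic, step +2.
Term 21 comes from track A (its 6th entry): -39.

-39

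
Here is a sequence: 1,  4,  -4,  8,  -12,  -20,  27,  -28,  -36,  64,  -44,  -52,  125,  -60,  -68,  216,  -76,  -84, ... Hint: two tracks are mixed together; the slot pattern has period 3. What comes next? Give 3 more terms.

The slot pattern repeats as ABB (period 3), so there are 2 interleaved tracks.
Subsequence A is 1, 8, 27, 64, 125, 216, which is consecutive cubes n³ from n = 1.
Subsequence B is 4, -4, -12, -20, -28, -36, -44, -52, -60, -68, -76, -84, which is subtracting 8 each time.
Position 19 → subsequence A, term 7 = 343.
Position 20 falls in subsequence B as its term 13, giving -92.
Position 21 falls in subsequence B as its term 14, giving -100.

343, -92, -100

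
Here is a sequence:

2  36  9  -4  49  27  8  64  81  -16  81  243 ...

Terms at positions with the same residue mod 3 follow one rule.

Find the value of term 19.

Read the sequence 3 terms at a time; column i is its own pattern.
Track A: 2, -4, 8, -16. A geometric progression (common ratio -2).
Track B: 36, 49, 64, 81. The squares 6², 7², 8², ….
Track C: 9, 27, 81, 243. Powers of 3.
Term 19 comes from track A (its 7th entry): 128.

128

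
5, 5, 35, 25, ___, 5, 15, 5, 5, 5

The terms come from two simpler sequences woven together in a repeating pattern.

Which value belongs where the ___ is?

The slot pattern repeats as AABB (period 4), so there are 2 interleaved tracks.
Stream A = 5, 5, ?, 5, 5, 5: the constant sequence 5.
Stream B = 35, 25, 15, 5: arithmetic, step −10.
So the missing entry in stream A is 5.

5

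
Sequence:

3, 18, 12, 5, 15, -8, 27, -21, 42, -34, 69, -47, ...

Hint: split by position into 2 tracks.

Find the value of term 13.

111

Split by position mod 2 into 2 tracks.
Stream A: 3, 12, 15, 27, 42, 69. Each term equals the sum of the previous two.
Stream B: 18, 5, -8, -21, -34, -47. Subtracting 13 each time.
Position 13 falls in stream A as its term 7, giving 111.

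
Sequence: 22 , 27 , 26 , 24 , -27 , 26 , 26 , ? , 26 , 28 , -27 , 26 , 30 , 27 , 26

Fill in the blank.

Read the sequence 3 terms at a time; column i is its own pattern.
Track A: 22, 24, 26, 28, 30 — linear: a_n = 20 + 2·n.
Track B: 27, -27, ?, -27, 27 — alternating ±27.
Track C: 26, 26, 26, 26, 26 — constant 26.
Track B's pattern makes the blank 27.

27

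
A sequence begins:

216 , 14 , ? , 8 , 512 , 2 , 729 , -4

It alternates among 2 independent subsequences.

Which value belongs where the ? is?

Odd-indexed and even-indexed terms follow separate rules.
Stream A: 216, ?, 512, 729 — the cubes 6³, 7³, 8³, ….
Stream B: 14, 8, 2, -4 — linear: a_n = 20 − 6·n.
Filling stream A at index 2 by its rule yields 343.

343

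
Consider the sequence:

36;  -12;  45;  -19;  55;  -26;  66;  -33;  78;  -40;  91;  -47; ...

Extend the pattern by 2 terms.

The terms cycle through 2 interleaved subsequences.
Track A: 36, 45, 55, 66, 78, 91 (the triangular numbers T_8, T_9, …).
Track B: -12, -19, -26, -33, -40, -47 (arithmetic, step −7).
Position 13 falls in track A as its term 7, giving 105.
Position 14 falls in track B as its term 7, giving -54.

105, -54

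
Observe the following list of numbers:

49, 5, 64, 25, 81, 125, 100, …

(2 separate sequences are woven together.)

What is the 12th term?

15625

Taking every 2nd term gives 2 separate tracks.
Track A: 49, 64, 81, 100. The squares 7², 8², 9², ….
Track B: 5, 25, 125. Powers 5^1, 5^2, 5^3, ….
Position 12 → track B, term 6 = 15625.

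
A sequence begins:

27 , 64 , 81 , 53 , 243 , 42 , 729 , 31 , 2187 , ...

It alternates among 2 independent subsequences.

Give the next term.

20

Split by position mod 2 into 2 tracks.
Track A is 27, 81, 243, 729, 2187, which is powers of 3.
Track B is 64, 53, 42, 31, which is arithmetic with common difference −11.
Position 10 → track B, term 5 = 20.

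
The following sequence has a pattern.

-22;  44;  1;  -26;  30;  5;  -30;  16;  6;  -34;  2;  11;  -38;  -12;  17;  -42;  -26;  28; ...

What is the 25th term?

The terms cycle through 3 interleaved subsequences.
Subsequence A: -22, -26, -30, -34, -38, -42 — arithmetic, step −4.
Subsequence B: 44, 30, 16, 2, -12, -26 — arithmetic with common difference −14.
Subsequence C: 1, 5, 6, 11, 17, 28 — Fibonacci-style (each term is the sum of the two before it).
The 25th slot belongs to subsequence A; its 9th term is -54.

-54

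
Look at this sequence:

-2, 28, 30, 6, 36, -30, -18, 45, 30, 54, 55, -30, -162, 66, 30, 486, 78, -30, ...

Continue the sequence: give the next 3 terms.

Read the sequence 3 terms at a time; column i is its own pattern.
Subsequence A = -2, 6, -18, 54, -162, 486: multiplying by -3 each time.
Subsequence B = 28, 36, 45, 55, 66, 78: triangular numbers starting at T_7.
Subsequence C = 30, -30, 30, -30, 30, -30: the oscillation 30·(−1)^(n+1).
Position 19 falls in subsequence A as its term 7, giving -1458.
The 20th slot belongs to subsequence B; its 7th term is 91.
Position 21 falls in subsequence C as its term 7, giving 30.

-1458, 91, 30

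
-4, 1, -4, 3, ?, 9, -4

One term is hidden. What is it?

-4

Taking every 2nd term gives 2 separate tracks.
Track A: -4, -4, ?, -4. Always -4.
Track B: 1, 3, 9. Powers 3^0, 3^1, 3^2, ….
Filling track A at index 3 by its rule yields -4.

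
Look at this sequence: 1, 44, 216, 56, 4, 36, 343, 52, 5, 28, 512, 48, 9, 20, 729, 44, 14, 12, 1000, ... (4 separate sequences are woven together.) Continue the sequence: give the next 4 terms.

Split by position mod 4: positions 1, 5, 9, … form one track, and each other residue class forms its own.
Track A = 1, 4, 5, 9, 14: a Fibonacci-like recurrence a_n = a_{n-1} + a_{n-2}.
Track B = 44, 36, 28, 20, 12: linear: a_n = 52 − 8·n.
Track C = 216, 343, 512, 729, 1000: perfect cubes starting at 6³.
Track D = 56, 52, 48, 44: arithmetic, step −4.
Term 20 comes from track D (its 5th entry): 40.
Position 21 falls in track A as its term 6, giving 23.
The 22nd slot belongs to track B; its 6th term is 4.
Position 23 falls in track C as its term 6, giving 1331.

40, 23, 4, 1331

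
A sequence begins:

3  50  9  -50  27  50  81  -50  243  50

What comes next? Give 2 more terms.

729, -50

Split by position mod 2 into 2 tracks.
Stream A: 3, 9, 27, 81, 243 — powers 3^1, 3^2, 3^3, ….
Stream B: 50, -50, 50, -50, 50 — alternating ±50.
Term 11 comes from stream A (its 6th entry): 729.
Position 12 → stream B, term 6 = -50.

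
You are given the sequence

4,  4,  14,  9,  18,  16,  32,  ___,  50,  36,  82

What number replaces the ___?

Split by position mod 2 into 2 tracks.
Stream A: 4, 14, 18, 32, 50, 82 (Fibonacci-style (each term is the sum of the two before it)).
Stream B: 4, 9, 16, ?, 36 (the squares 2², 3², 4², …).
The gap is stream B's term 4; the rule gives 25.

25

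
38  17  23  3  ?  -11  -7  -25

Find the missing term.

8

Odd-indexed and even-indexed terms follow separate rules.
Subsequence A is 38, 23, ?, -7, which is subtracting 15 each time.
Subsequence B is 17, 3, -11, -25, which is subtracting 14 each time.
The gap is subsequence A's term 3; the rule gives 8.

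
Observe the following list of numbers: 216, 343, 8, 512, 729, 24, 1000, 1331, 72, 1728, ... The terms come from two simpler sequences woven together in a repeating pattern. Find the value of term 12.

216

Reading positions in blocks of 3 reveals the pattern AAB — 2 tracks woven together.
Track A: 216, 343, 512, 729, 1000, 1331, 1728 (consecutive cubes n³ from n = 6).
Track B: 8, 24, 72 (geometric with ratio 3).
Position 12 falls in track B as its term 4, giving 216.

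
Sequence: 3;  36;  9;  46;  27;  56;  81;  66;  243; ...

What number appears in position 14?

96

Split by position mod 2 into 2 tracks.
Stream A: 3, 9, 27, 81, 243 — powers 3^1, 3^2, 3^3, ….
Stream B: 36, 46, 56, 66 — arithmetic with common difference +10.
The 14th slot belongs to stream B; its 7th term is 96.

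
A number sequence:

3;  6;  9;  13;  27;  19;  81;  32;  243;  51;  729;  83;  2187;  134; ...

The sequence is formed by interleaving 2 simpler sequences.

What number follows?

Odd-indexed and even-indexed terms follow separate rules.
Track A: 3, 9, 27, 81, 243, 729, 2187 (powers of 3).
Track B: 6, 13, 19, 32, 51, 83, 134 (a Fibonacci-like recurrence a_n = a_{n-1} + a_{n-2}).
Position 15 → track A, term 8 = 6561.

6561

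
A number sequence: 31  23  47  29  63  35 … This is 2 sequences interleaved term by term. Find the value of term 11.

111

The terms cycle through 2 interleaved subsequences.
Stream A: 31, 47, 63 — adding 16 each time.
Stream B: 23, 29, 35 — arithmetic, step +6.
The 11th slot belongs to stream A; its 6th term is 111.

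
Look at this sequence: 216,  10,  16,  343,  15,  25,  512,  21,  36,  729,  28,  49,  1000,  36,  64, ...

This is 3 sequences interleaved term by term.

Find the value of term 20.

Split by position mod 3: positions 1, 4, 7, … form one track, and each other residue class forms its own.
Stream A: 216, 343, 512, 729, 1000 — the cubes 6³, 7³, 8³, ….
Stream B: 10, 15, 21, 28, 36 — triangular numbers starting at T_4.
Stream C: 16, 25, 36, 49, 64 — the squares 4², 5², 6², ….
The 20th slot belongs to stream B; its 7th term is 55.

55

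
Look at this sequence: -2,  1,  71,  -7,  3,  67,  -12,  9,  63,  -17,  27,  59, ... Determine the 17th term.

243

Read the sequence 3 terms at a time; column i is its own pattern.
Subsequence A: -2, -7, -12, -17 — arithmetic, step −5.
Subsequence B: 1, 3, 9, 27 — powers of 3.
Subsequence C: 71, 67, 63, 59 — linear: a_n = 75 − 4·n.
The 17th slot belongs to subsequence B; its 6th term is 243.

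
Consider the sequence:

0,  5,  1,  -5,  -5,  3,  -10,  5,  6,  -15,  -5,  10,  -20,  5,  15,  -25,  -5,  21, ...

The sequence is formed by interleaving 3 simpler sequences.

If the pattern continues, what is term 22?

-35

Split by position mod 3 into 3 tracks.
Subsequence A = 0, -5, -10, -15, -20, -25: arithmetic, step −5.
Subsequence B = 5, -5, 5, -5, 5, -5: oscillating between 5 and -5.
Subsequence C = 1, 3, 6, 10, 15, 21: triangular numbers n(n+1)/2 for n = 1, 2, ….
Term 22 comes from subsequence A (its 8th entry): -35.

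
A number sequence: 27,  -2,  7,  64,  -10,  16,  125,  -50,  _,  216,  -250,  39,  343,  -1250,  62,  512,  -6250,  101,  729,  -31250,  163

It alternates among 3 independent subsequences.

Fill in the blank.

Split by position mod 3: positions 1, 4, 7, … form one track, and each other residue class forms its own.
Stream A: 27, 64, 125, 216, 343, 512, 729 (the cubes 3³, 4³, 5³, …).
Stream B: -2, -10, -50, -250, -1250, -6250, -31250 (a geometric progression (common ratio 5)).
Stream C: 7, 16, ?, 39, 62, 101, 163 (a Fibonacci-like recurrence a_n = a_{n-1} + a_{n-2}).
Filling stream C at index 3 by its rule yields 23.

23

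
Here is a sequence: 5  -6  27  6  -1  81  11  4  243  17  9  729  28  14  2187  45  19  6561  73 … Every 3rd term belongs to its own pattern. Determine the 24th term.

59049

Split by position mod 3 into 3 tracks.
Track A: 5, 6, 11, 17, 28, 45, 73. Fibonacci-style (each term is the sum of the two before it).
Track B: -6, -1, 4, 9, 14, 19. Arithmetic, step +5.
Track C: 27, 81, 243, 729, 2187, 6561. Powers of 3.
Term 24 comes from track C (its 8th entry): 59049.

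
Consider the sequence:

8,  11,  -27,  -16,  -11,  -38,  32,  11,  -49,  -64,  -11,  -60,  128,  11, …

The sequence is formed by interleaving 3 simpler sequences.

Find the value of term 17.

Read the sequence 3 terms at a time; column i is its own pattern.
Track A: 8, -16, 32, -64, 128. Multiplying by -2 each time.
Track B: 11, -11, 11, -11, 11. Oscillating between 11 and -11.
Track C: -27, -38, -49, -60. Arithmetic with common difference −11.
Term 17 comes from track B (its 6th entry): -11.

-11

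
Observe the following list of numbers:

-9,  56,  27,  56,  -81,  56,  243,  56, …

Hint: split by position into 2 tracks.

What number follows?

Positions 1, 3, 5, … form one subsequence and positions 2, 4, 6, … form another.
Track A: -9, 27, -81, 243 (a geometric progression (common ratio -3)).
Track B: 56, 56, 56, 56 (constant 56).
The 9th slot belongs to track A; its 5th term is -729.

-729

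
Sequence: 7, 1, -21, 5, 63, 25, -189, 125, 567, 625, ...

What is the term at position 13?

The terms cycle through 2 interleaved subsequences.
Track A = 7, -21, 63, -189, 567: a geometric progression (common ratio -3).
Track B = 1, 5, 25, 125, 625: powers 5^0, 5^1, 5^2, ….
Position 13 falls in track A as its term 7, giving 5103.

5103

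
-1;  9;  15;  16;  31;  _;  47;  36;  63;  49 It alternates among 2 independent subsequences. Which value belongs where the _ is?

25

Taking every 2nd term gives 2 separate tracks.
Track A is -1, 15, 31, 47, 63, which is arithmetic with common difference +16.
Track B is 9, 16, ?, 36, 49, which is the squares 3², 4², 5², ….
So the missing entry in track B is 25.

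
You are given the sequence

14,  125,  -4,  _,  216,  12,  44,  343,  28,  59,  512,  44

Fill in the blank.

29

Read the sequence 3 terms at a time; column i is its own pattern.
Subsequence A: 14, ?, 44, 59. Arithmetic with common difference +15.
Subsequence B: 125, 216, 343, 512. Consecutive cubes n³ from n = 5.
Subsequence C: -4, 12, 28, 44. Linear: a_n = -20 + 16·n.
So the missing entry in subsequence A is 29.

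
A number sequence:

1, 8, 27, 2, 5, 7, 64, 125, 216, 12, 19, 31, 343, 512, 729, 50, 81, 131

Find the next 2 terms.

Reading positions in blocks of 6 reveals the pattern AAABBB — 2 tracks woven together.
Track A = 1, 8, 27, 64, 125, 216, 343, 512, 729: perfect cubes starting at 1³.
Track B = 2, 5, 7, 12, 19, 31, 50, 81, 131: Fibonacci-style (each term is the sum of the two before it).
Term 19 comes from track A (its 10th entry): 1000.
Position 20 → track A, term 11 = 1331.

1000, 1331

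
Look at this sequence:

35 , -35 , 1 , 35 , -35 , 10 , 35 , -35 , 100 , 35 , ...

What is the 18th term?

The slot pattern repeats as AAB (period 3), so there are 2 interleaved tracks.
Stream A: 35, -35, 35, -35, 35, -35, 35. Alternating ±35.
Stream B: 1, 10, 100. Powers of 10.
Position 18 falls in stream B as its term 6, giving 100000.

100000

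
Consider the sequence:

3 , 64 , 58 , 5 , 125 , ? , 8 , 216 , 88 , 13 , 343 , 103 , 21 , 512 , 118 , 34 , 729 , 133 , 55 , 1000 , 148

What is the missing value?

73

Split by position mod 3 into 3 tracks.
Track A: 3, 5, 8, 13, 21, 34, 55 (each term equals the sum of the previous two).
Track B: 64, 125, 216, 343, 512, 729, 1000 (the cubes 4³, 5³, 6³, …).
Track C: 58, ?, 88, 103, 118, 133, 148 (arithmetic, step +15).
The gap is track C's term 2; the rule gives 73.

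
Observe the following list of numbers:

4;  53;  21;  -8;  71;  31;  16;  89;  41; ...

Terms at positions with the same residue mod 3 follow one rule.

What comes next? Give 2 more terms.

-32, 107

Read the sequence 3 terms at a time; column i is its own pattern.
Track A is 4, -8, 16, which is geometric with ratio -2.
Track B is 53, 71, 89, which is arithmetic, step +18.
Track C is 21, 31, 41, which is linear: a_n = 11 + 10·n.
Term 10 comes from track A (its 4th entry): -32.
Position 11 → track B, term 4 = 107.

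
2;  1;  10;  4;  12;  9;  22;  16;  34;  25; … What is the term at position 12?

36

Positions 1, 3, 5, … form one subsequence and positions 2, 4, 6, … form another.
Subsequence A: 2, 10, 12, 22, 34. Fibonacci-style (each term is the sum of the two before it).
Subsequence B: 1, 4, 9, 16, 25. The squares 1², 2², 3², ….
Position 12 falls in subsequence B as its term 6, giving 36.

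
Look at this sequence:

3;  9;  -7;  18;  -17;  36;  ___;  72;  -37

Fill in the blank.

-27

The terms cycle through 2 interleaved subsequences.
Track A: 3, -7, -17, ?, -37 — arithmetic with common difference −10.
Track B: 9, 18, 36, 72 — geometric, ×2 each step.
So the missing entry in track A is -27.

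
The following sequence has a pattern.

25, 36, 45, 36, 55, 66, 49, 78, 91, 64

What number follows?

The slot pattern repeats as ABB (period 3), so there are 2 interleaved tracks.
Track A is 25, 36, 49, 64, which is perfect squares starting at 5².
Track B is 36, 45, 55, 66, 78, 91, which is triangular numbers n(n+1)/2 for n = 8, 9, ….
Position 11 → track B, term 7 = 105.

105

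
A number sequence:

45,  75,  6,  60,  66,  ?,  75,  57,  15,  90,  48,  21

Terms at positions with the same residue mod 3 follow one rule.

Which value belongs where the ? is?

The terms cycle through 3 interleaved subsequences.
Track A = 45, 60, 75, 90: linear: a_n = 30 + 15·n.
Track B = 75, 66, 57, 48: subtracting 9 each time.
Track C = 6, ?, 15, 21: the triangular numbers T_3, T_4, ….
Filling track C at index 2 by its rule yields 10.

10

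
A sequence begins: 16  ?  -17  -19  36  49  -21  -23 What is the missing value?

25

Reading positions in blocks of 4 reveals the pattern AABB — 2 tracks woven together.
Subsequence A: 16, ?, 36, 49 — the squares 4², 5², 6², ….
Subsequence B: -17, -19, -21, -23 — linear: a_n = -15 − 2·n.
So the missing entry in subsequence A is 25.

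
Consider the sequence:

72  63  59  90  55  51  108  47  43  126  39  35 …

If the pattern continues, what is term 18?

Reading positions in blocks of 3 reveals the pattern ABB — 2 tracks woven together.
Track A: 72, 90, 108, 126 (arithmetic with common difference +18).
Track B: 63, 59, 55, 51, 47, 43, 39, 35 (arithmetic with common difference −4).
Position 18 → track B, term 12 = 19.

19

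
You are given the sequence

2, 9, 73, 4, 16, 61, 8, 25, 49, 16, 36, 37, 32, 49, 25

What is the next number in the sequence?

Split by position mod 3: positions 1, 4, 7, … form one track, and each other residue class forms its own.
Track A: 2, 4, 8, 16, 32 — successive powers of 2.
Track B: 9, 16, 25, 36, 49 — perfect squares starting at 3².
Track C: 73, 61, 49, 37, 25 — arithmetic with common difference −12.
Term 16 comes from track A (its 6th entry): 64.

64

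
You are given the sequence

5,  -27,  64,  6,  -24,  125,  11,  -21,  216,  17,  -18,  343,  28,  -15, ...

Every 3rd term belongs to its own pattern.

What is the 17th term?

-12

Split by position mod 3: positions 1, 4, 7, … form one track, and each other residue class forms its own.
Subsequence A = 5, 6, 11, 17, 28: a Fibonacci-like recurrence a_n = a_{n-1} + a_{n-2}.
Subsequence B = -27, -24, -21, -18, -15: arithmetic with common difference +3.
Subsequence C = 64, 125, 216, 343: perfect cubes starting at 4³.
The 17th slot belongs to subsequence B; its 6th term is -12.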